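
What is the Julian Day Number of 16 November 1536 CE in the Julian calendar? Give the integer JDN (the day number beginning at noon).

Equivalently 26 November 1536 (proleptic Gregorian).
JDN 2299161 is 15 October 1582 CE (Gregorian); the target day is −16759 days from there, so JDN = 2282402.

2282402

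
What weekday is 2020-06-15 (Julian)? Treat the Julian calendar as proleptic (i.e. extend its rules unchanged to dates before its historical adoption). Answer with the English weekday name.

This is JDN 2459029 (28 June 2020 Gregorian).
Since JDN mod 7 = 6 (0 = Monday), the day is Sunday.

Sunday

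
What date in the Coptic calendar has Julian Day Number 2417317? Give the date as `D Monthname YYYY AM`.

8 Parmouti 1622 AM

The Gregorian equivalent of JDN 2417317 is 16 April 1906.
In the Coptic calendar that day is 8 Parmouti 1622 AM.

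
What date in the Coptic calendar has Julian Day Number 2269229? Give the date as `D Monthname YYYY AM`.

JDN 2269229 is 2 November 1500 in the proleptic Gregorian calendar.
In the Coptic calendar that day is 26 Paopi 1217 AM.

26 Paopi 1217 AM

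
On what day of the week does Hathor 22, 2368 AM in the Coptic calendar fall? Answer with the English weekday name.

This is JDN 2689658 (7 December 2651 Gregorian).
JDN 2689658 mod 7 = 6, and JDN 0 was a Monday, so this is a Sunday.

Sunday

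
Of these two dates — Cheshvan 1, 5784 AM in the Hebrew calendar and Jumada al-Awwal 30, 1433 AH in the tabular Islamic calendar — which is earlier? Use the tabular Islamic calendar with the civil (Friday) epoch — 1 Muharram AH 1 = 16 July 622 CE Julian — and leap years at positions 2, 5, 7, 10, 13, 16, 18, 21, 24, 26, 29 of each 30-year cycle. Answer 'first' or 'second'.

second

The two dates have Julian Day Numbers 2460234 and 2456040 respectively.
Since 2456040 < 2460234, the second date comes first.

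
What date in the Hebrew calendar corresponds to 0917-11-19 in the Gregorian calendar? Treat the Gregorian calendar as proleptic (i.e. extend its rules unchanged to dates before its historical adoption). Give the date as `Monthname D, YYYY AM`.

Both dates share Julian Day Number 2056310; in the Hebrew calendar that is 26 Cheshvan 4678 AM.

Cheshvan 26, 4678 AM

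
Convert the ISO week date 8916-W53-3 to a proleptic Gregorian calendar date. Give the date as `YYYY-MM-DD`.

ISO week 1 of 8916 is the week containing the first Thursday of 8916.
Week 53, day 3 (Wednesday) lands on 8916-12-30.

8916-12-30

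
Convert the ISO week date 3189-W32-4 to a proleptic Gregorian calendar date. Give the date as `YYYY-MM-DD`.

ISO week 1 of 3189 is the week containing the first Thursday of 3189.
Week 32, day 4 (Thursday) lands on 3189-08-10.

3189-08-10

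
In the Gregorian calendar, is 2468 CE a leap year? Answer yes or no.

yes

2468 is divisible by 4 and not by 100, so it is a leap year.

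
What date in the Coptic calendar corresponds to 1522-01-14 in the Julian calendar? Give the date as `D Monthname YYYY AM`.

19 Tobi 1238 AM

Julian Day Number of the source date = 2276982.
Converting JDN 2276982 to the Coptic calendar gives 19 Tobi 1238 AM.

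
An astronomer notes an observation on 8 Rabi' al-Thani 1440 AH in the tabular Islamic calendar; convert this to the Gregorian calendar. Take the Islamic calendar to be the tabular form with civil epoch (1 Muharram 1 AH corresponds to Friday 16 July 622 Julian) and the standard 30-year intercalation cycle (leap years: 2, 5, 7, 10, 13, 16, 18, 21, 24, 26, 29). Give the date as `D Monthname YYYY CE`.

Both dates share Julian Day Number 2458470; in the Gregorian calendar that is 17 December 2018 CE.

17 December 2018 CE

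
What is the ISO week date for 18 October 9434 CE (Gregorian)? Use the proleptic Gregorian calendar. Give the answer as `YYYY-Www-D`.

The weekday is Saturday (ISO weekday 6).
That Saturday belongs to ISO week 42 of ISO year 9434.

9434-W42-6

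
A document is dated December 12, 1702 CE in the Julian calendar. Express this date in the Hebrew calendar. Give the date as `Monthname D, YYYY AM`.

Tevet 4, 5463 AM

Julian Day Number of the source date = 2343059.
Converting JDN 2343059 to the Hebrew calendar gives 4 Tevet 5463 AM.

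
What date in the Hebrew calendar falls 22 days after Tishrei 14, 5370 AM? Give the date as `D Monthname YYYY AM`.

6 Cheshvan 5370 AM

JDN of Tishrei 14, 5370 AM = 2309020.
2309020 + 22 = 2309042.
JDN 2309042 in the Hebrew calendar is 6 Cheshvan 5370 AM.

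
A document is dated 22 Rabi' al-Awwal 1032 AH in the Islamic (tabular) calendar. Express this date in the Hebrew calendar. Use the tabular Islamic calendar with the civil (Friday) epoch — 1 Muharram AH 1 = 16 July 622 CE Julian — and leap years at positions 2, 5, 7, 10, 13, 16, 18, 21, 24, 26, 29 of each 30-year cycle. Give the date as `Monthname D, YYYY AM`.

Both dates share Julian Day Number 2313872; in the Hebrew calendar that is 23 Shevat 5383 AM.

Shevat 23, 5383 AM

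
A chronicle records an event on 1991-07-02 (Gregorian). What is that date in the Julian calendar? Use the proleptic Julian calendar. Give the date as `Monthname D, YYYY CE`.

The Julian–Gregorian offset here is 13 days (Julian trailing).
2 July 1991 Gregorian − 13 days → 19 June 1991 Julian.

June 19, 1991 CE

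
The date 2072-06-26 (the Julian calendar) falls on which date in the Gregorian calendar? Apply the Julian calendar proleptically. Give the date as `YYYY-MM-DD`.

The Julian–Gregorian offset here is 13 days (Julian trailing).
26 June 2072 Julian + 13 days → 9 July 2072 Gregorian.

2072-07-09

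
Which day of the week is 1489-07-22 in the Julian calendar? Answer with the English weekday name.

Wednesday

In the proleptic Gregorian calendar this is 31 July 1489 (JDN 2265118).
2265118 ≡ 2 (mod 7); counting from Monday = 0 gives Wednesday.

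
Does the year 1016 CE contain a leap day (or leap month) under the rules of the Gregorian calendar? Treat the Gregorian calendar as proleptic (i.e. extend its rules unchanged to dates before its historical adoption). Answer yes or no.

1016 is divisible by 4 and not by 100, so it is a leap year.

yes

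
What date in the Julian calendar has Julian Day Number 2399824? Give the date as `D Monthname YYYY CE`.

12 May 1858 CE

JDN 2399824 is 24 May 1858 in the Gregorian calendar.
In the Julian calendar that day is 12 May 1858 CE.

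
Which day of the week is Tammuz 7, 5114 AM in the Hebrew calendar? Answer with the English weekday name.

Saturday

In the proleptic Gregorian calendar this is 6 July 1354 (JDN 2215785).
Since JDN mod 7 = 5 (0 = Monday), the day is Saturday.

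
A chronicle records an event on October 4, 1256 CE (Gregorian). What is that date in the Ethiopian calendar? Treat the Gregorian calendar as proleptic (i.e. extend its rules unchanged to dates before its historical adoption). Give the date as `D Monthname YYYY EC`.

30 Meskerem 1249 EC

Julian Day Number of the source date = 2180082.
Converting JDN 2180082 to the Ethiopian calendar gives 30 Meskerem 1249 EC.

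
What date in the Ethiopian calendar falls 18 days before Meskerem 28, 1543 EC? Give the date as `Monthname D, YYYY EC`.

JDN of Meskerem 28, 1543 EC = 2287463.
2287463 − 18 = 2287445.
JDN 2287445 in the Ethiopian calendar is Meskerem 10, 1543 EC.

Meskerem 10, 1543 EC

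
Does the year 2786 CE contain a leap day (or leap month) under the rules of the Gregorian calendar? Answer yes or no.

no

2786 is not divisible by 4, so it is a common year.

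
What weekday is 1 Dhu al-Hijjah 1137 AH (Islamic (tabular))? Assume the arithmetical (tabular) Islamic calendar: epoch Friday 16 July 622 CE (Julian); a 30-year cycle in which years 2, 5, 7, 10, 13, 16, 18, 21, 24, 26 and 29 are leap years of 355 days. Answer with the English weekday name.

Equivalently 11 August 1725 Gregorian, JDN 2351326.
2351326 ≡ 5 (mod 7); counting from Monday = 0 gives Saturday.

Saturday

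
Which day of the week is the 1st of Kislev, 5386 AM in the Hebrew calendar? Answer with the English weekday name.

In the Gregorian calendar this is 30 November 1625 (JDN 2314913).
JDN 2314913 mod 7 = 6, and JDN 0 was a Monday, so this is a Sunday.

Sunday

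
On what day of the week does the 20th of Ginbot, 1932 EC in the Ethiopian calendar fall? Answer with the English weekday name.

Tuesday

Equivalently 28 May 1940 Gregorian, JDN 2429778.
Since JDN mod 7 = 1 (0 = Monday), the day is Tuesday.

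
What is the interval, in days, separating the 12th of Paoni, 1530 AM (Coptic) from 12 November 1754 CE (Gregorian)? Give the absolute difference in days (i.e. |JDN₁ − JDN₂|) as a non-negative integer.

JDN of the first date = 2383778.
JDN of the second date = 2362011.
|2362011 − 2383778| = 21767.

21767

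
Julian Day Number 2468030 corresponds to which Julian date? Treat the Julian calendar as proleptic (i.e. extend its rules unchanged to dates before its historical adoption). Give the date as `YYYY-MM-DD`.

The Gregorian equivalent of JDN 2468030 is 18 February 2045.
In the Julian calendar that day is 2045-02-05.

2045-02-05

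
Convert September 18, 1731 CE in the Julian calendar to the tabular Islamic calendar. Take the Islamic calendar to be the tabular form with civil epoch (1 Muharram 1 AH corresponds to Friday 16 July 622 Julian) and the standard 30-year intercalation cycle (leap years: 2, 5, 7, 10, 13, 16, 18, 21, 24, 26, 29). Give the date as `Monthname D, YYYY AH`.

Rabi' al-Awwal 27, 1144 AH

Both dates share Julian Day Number 2353566; in the tabular Islamic calendar that is 27 Rabi' al-Awwal 1144 AH.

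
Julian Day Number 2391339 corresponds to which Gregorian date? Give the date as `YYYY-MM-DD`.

1835-03-01

Counting from JDN 2299161 = 15 Oct 1582 gives an offset of 92178 days.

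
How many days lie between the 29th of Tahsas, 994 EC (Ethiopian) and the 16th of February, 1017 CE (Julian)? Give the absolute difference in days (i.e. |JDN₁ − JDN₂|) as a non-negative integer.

First date → JDN 2087032; second date → JDN 2092564.
The interval is |2087032 − 2092564| = 5532 days.

5532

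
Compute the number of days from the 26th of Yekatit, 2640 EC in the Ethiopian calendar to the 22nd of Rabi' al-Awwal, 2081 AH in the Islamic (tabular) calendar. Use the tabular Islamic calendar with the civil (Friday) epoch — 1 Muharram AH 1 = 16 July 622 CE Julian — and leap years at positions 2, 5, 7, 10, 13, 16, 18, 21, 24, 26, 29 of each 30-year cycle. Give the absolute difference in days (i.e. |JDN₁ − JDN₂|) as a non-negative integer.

First date → JDN 2688291; second date → JDN 2685603.
The interval is |2688291 − 2685603| = 2688 days.

2688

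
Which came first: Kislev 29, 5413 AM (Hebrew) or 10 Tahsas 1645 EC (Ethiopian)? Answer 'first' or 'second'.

first

First date → JDN 2324774; second date → JDN 2324791.
JDN 2324774 < JDN 2324791, so the first date is earlier.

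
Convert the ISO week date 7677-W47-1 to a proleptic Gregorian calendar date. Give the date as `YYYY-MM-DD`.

7677-11-22

ISO week 1 of 7677 is the week containing the first Thursday of 7677.
Week 47, day 1 (Monday) lands on 7677-11-22.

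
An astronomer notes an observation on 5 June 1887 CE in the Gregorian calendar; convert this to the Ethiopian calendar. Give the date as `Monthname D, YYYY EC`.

Both dates share Julian Day Number 2410428; in the Ethiopian calendar that is 29 Ginbot 1879 EC.

Ginbot 29, 1879 EC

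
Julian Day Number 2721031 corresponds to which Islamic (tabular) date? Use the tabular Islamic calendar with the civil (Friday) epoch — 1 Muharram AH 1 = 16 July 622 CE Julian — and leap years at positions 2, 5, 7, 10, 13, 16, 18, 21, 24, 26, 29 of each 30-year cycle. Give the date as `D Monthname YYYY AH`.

14 Rabi' al-Awwal 2181 AH

JDN 2721031 is 30 October 2737 in the Gregorian calendar.
In the tabular Islamic calendar that day is 14 Rabi' al-Awwal 2181 AH.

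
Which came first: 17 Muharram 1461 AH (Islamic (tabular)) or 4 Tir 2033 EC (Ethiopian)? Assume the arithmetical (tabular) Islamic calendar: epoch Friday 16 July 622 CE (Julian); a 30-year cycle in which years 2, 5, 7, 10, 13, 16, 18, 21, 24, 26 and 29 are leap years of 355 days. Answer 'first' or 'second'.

first

Converting both to JDN: 2465831 vs 2466532; the smaller is the first.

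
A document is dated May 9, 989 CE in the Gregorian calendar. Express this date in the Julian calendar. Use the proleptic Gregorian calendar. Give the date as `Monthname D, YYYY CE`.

May 4, 989 CE

At this point the Julian calendar is 5 days behind the Gregorian.
9 May 989 Gregorian − 5 days → 4 May 989 Julian.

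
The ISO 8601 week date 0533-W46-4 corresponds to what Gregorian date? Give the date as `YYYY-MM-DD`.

0533-11-12

ISO week 1 of 533 is the week containing the first Thursday of 533.
Week 46, day 4 (Thursday) lands on 0533-11-12.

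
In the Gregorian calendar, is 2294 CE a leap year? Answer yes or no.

no

2294 is not divisible by 4, so it is a common year.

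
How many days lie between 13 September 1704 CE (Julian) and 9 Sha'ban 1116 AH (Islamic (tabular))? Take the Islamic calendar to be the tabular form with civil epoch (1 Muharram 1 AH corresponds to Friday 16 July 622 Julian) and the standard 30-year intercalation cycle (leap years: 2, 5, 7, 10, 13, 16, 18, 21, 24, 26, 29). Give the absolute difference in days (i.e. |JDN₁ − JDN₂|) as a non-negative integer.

74

JDN of the first date = 2343700.
JDN of the second date = 2343774.
|2343774 − 2343700| = 74.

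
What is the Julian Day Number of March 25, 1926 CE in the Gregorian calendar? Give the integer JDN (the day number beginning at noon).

JDN 2299161 is 15 October 1582 CE (Gregorian); the target day is +125439 days from there, so JDN = 2424600.

2424600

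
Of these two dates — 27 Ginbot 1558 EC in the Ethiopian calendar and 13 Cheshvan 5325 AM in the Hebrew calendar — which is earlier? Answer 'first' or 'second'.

The two dates have Julian Day Numbers 2293181 and 2292601 respectively.
Since 2292601 < 2293181, the second date comes first.

second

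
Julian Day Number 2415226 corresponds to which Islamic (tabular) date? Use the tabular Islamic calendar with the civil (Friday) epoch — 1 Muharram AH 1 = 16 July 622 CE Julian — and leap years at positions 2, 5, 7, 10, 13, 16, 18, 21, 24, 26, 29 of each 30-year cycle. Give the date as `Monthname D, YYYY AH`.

Rabi' al-Awwal 27, 1318 AH

JDN 2415226 is 25 July 1900 in the Gregorian calendar.
In the tabular Islamic calendar that day is Rabi' al-Awwal 27, 1318 AH.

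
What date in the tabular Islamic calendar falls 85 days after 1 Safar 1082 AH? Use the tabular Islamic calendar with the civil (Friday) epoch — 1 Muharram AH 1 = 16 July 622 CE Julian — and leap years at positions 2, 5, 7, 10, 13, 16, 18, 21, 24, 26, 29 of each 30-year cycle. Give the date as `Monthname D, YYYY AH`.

Rabi' al-Thani 27, 1082 AH

Counting 85 days forward from JDN 2331540 reaches JDN 2331625, which is Rabi' al-Thani 27, 1082 AH.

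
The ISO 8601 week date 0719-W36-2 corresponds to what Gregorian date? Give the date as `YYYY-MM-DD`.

0719-09-02

ISO week 1 of 719 is the week containing the first Thursday of 719.
Week 36, day 2 (Tuesday) lands on 0719-09-02.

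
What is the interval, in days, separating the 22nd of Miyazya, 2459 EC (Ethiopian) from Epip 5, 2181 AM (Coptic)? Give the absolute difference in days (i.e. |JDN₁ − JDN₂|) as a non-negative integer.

657

JDN of the first date = 2622236.
JDN of the second date = 2621579.
|2621579 − 2622236| = 657.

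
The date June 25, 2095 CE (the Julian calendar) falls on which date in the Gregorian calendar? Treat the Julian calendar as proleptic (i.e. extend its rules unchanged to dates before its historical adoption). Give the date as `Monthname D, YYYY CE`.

July 8, 2095 CE

For dates in this range the Gregorian date is 13 days ahead of the Julian.
25 June 2095 Julian + 13 days → 8 July 2095 Gregorian.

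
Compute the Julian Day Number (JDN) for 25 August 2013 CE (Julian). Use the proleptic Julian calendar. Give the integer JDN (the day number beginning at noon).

Equivalently 7 September 2013 (Gregorian).
JDN 2400001 is 17 November 1858 CE (Gregorian), MJD 0; the target day is +56542 days from there, so JDN = 2456543.

2456543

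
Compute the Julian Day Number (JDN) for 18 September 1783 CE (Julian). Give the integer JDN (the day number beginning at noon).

Equivalently 29 September 1783 (Gregorian).
JDN 2299161 is 15 October 1582 CE (Gregorian); the target day is +73398 days from there, so JDN = 2372559.

2372559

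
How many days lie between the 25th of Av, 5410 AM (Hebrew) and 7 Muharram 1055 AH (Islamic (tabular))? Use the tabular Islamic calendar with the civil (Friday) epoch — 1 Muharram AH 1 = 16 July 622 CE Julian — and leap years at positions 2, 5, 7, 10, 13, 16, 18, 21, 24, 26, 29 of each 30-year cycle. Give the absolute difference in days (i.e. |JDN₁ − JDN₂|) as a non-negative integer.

1996

First date → JDN 2323944; second date → JDN 2321948.
The interval is |2323944 − 2321948| = 1996 days.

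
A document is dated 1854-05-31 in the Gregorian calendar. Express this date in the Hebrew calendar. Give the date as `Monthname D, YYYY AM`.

Sivan 4, 5614 AM

Both dates share Julian Day Number 2398370; in the Hebrew calendar that is 4 Sivan 5614 AM.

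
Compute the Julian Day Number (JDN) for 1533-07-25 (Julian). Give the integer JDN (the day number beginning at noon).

2281192

In the proleptic Gregorian calendar the same day is 4 August 1533.
JDN 2400001 is 17 November 1858 CE (Gregorian), MJD 0; the target day is −118809 days from there, so JDN = 2281192.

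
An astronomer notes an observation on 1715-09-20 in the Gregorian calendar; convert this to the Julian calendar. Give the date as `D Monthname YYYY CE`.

The Julian–Gregorian offset here is 11 days (Julian trailing).
20 September 1715 Gregorian − 11 days → 9 September 1715 Julian.

9 September 1715 CE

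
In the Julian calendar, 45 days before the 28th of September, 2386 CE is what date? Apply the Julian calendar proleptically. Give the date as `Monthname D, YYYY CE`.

Counting 45 days back from JDN 2592815 reaches JDN 2592770, which is August 14, 2386 CE.

August 14, 2386 CE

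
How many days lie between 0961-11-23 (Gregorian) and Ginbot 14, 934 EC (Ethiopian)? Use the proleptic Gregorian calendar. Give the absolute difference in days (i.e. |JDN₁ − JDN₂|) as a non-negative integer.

First date → JDN 2072385; second date → JDN 2065252.
The interval is |2072385 − 2065252| = 7133 days.

7133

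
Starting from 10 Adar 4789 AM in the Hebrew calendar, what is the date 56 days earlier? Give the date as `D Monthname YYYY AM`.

13 Tevet 4789 AM

JDN of 10 Adar 4789 AM = 2096957.
2096957 − 56 = 2096901.
JDN 2096901 in the Hebrew calendar is 13 Tevet 4789 AM.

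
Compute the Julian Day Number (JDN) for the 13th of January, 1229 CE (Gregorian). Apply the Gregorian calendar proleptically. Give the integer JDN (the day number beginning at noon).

JDN 2299161 is 15 October 1582 CE (Gregorian); the target day is −129205 days from there, so JDN = 2169956.

2169956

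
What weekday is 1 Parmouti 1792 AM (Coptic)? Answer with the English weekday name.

Equivalently 9 April 2076 Gregorian, JDN 2479403.
Since JDN mod 7 = 3 (0 = Monday), the day is Thursday.

Thursday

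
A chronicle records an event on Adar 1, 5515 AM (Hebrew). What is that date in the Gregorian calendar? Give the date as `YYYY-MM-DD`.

1755-02-12

Both dates share Julian Day Number 2362103; in the Gregorian calendar that is 12 February 1755 CE.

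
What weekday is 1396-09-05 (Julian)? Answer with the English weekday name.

This is JDN 2231195 (13 September 1396 Gregorian).
Since JDN mod 7 = 1 (0 = Monday), the day is Tuesday.

Tuesday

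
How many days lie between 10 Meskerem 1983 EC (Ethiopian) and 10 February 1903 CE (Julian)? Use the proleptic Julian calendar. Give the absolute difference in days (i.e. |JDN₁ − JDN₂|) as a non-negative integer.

First date → JDN 2448155; second date → JDN 2416169.
The interval is |2448155 − 2416169| = 31986 days.

31986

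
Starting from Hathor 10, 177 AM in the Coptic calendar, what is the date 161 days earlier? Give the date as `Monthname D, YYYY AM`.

Paoni 4, 176 AM

Counting 161 days back from JDN 1889383 reaches JDN 1889222, which is Paoni 4, 176 AM.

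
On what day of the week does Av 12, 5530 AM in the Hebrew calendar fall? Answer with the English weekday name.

Friday

In the Gregorian calendar this is 3 August 1770 (JDN 2367754).
2367754 ≡ 4 (mod 7); counting from Monday = 0 gives Friday.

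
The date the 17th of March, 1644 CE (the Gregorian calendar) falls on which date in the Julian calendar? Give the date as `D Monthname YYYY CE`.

At this point the Julian calendar is 10 days behind the Gregorian.
17 March 1644 Gregorian − 10 days → 7 March 1644 Julian.

7 March 1644 CE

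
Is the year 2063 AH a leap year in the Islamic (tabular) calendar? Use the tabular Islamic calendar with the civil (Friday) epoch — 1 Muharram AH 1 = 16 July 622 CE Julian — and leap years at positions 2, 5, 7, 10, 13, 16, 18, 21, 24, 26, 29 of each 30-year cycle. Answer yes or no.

Year 2063 AH is year 23 of its 30-year cycle; leap positions are 2, 5, 7, 10, 13, 16, 18, 21, 24, 26, 29, so it is a common year (354 days).

no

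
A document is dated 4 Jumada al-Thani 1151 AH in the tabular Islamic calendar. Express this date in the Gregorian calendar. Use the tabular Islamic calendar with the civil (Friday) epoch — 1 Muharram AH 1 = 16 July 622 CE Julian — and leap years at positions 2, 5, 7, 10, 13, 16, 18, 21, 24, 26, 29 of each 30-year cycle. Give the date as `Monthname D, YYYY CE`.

September 19, 1738 CE

Julian Day Number of the source date = 2356113.
Converting JDN 2356113 to the Gregorian calendar gives 19 September 1738 CE.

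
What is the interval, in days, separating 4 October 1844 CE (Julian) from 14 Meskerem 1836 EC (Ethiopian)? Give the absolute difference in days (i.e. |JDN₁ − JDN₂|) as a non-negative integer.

First date → JDN 2394856; second date → JDN 2394468.
The interval is |2394856 − 2394468| = 388 days.

388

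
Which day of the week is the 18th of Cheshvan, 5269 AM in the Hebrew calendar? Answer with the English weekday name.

Thursday

This is JDN 2272140 (22 October 1508 Gregorian).
2272140 ≡ 3 (mod 7); counting from Monday = 0 gives Thursday.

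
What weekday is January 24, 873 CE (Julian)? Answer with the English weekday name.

Equivalently 28 January 873 Gregorian, JDN 2039945.
2039945 ≡ 5 (mod 7); counting from Monday = 0 gives Saturday.

Saturday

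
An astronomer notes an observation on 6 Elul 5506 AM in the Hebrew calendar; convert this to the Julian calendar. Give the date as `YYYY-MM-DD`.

1746-08-11

The source date corresponds to 22 August 1746 in the Gregorian calendar (JDN 2359007).
That day falls on 11 August 1746 CE in the Julian calendar.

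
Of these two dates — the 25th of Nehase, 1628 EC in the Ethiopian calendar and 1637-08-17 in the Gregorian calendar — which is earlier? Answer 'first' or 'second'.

Converting both to JDN: 2318837 vs 2319191; the smaller is the first.

first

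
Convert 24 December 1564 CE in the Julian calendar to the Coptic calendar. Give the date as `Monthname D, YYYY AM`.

Both dates share Julian Day Number 2292667; in the Coptic calendar that is 28 Koiak 1281 AM.

Koiak 28, 1281 AM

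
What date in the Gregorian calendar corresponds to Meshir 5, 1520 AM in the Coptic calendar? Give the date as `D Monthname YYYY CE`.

Both dates share Julian Day Number 2379999; in the Gregorian calendar that is 12 February 1804 CE.

12 February 1804 CE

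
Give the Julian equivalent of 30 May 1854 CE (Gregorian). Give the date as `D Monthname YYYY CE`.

The Julian–Gregorian offset here is 12 days (Julian trailing).
30 May 1854 Gregorian − 12 days → 18 May 1854 Julian.

18 May 1854 CE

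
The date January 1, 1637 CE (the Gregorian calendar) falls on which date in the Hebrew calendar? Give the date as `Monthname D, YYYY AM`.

Julian Day Number of the source date = 2318963.
Converting JDN 2318963 to the Hebrew calendar gives 5 Tevet 5397 AM.

Tevet 5, 5397 AM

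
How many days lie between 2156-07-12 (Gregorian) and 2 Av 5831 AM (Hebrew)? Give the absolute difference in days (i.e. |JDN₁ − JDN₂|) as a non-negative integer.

31030

JDN of the first date = 2508716.
JDN of the second date = 2477686.
|2477686 − 2508716| = 31030.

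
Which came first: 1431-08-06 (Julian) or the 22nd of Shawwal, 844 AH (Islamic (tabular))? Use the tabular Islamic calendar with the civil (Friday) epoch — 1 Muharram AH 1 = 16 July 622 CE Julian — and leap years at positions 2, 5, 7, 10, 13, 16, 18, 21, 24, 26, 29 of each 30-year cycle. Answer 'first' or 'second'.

The two dates have Julian Day Numbers 2243948 and 2247458 respectively.
Since 2243948 < 2247458, the first date comes first.

first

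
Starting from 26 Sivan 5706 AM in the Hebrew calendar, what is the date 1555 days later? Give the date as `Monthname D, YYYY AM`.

Tishrei 16, 5711 AM

Counting 1555 days forward from JDN 2431997 reaches JDN 2433552, which is Tishrei 16, 5711 AM.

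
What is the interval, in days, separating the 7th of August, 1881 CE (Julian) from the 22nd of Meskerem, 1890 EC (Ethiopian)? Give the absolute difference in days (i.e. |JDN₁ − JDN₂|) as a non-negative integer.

5887

First date → JDN 2408312; second date → JDN 2414199.
The interval is |2408312 − 2414199| = 5887 days.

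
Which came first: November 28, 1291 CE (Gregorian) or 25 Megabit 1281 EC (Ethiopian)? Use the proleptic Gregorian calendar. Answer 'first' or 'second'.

First date → JDN 2192920; second date → JDN 2191945.
JDN 2191945 < JDN 2192920, so the second date is earlier.

second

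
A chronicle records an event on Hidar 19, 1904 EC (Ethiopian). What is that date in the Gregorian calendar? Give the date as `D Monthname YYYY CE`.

Julian Day Number of the source date = 2419370.
Converting JDN 2419370 to the Gregorian calendar gives 29 November 1911 CE.

29 November 1911 CE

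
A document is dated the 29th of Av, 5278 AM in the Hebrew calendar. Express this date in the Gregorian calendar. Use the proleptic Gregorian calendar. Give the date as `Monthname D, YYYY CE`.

Julian Day Number of the source date = 2275725.
Converting JDN 2275725 to the Gregorian calendar gives 16 August 1518 CE.

August 16, 1518 CE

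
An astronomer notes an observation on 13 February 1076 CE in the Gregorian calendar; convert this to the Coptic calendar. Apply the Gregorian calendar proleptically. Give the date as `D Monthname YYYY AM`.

Both dates share Julian Day Number 2114104; in the Coptic calendar that is 12 Meshir 792 AM.

12 Meshir 792 AM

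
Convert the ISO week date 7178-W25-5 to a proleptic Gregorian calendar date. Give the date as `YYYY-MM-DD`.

ISO week 1 of 7178 is the week containing the first Thursday of 7178.
Week 25, day 5 (Friday) lands on 7178-06-23.

7178-06-23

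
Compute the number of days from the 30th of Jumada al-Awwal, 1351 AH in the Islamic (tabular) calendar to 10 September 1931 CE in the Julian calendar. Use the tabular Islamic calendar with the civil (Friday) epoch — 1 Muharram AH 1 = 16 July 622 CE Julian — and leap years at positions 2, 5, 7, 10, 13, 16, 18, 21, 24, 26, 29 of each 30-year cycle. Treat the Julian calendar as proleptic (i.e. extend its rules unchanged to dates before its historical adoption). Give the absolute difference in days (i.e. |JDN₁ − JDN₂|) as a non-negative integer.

374

JDN of the first date = 2426982.
JDN of the second date = 2426608.
|2426608 − 2426982| = 374.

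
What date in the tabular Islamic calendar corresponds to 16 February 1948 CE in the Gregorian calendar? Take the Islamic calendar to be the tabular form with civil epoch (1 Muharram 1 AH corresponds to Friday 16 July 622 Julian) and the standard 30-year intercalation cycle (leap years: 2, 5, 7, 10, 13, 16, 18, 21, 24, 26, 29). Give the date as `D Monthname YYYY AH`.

5 Rabi' al-Thani 1367 AH

Both dates share Julian Day Number 2432598; in the tabular Islamic calendar that is 5 Rabi' al-Thani 1367 AH.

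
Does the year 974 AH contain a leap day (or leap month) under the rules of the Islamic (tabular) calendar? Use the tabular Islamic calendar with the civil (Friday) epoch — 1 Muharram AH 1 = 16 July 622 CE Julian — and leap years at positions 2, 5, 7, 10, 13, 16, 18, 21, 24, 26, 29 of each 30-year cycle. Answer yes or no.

no

Year 974 AH is year 14 of its 30-year cycle; leap positions are 2, 5, 7, 10, 13, 16, 18, 21, 24, 26, 29, so it is a common year (354 days).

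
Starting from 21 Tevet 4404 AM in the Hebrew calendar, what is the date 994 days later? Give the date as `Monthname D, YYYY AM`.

Tishrei 13, 4407 AM

Counting 994 days forward from JDN 1956286 reaches JDN 1957280, which is Tishrei 13, 4407 AM.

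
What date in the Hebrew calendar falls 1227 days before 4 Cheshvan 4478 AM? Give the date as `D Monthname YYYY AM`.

The starting date is JDN 1983229; 1983229 − 1227 = 1982002.
JDN 1982002 corresponds to 17 Sivan 4474 AM.

17 Sivan 4474 AM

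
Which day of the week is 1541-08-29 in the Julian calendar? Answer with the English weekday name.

In the proleptic Gregorian calendar this is 8 September 1541 (JDN 2284149).
Since JDN mod 7 = 0 (0 = Monday), the day is Monday.

Monday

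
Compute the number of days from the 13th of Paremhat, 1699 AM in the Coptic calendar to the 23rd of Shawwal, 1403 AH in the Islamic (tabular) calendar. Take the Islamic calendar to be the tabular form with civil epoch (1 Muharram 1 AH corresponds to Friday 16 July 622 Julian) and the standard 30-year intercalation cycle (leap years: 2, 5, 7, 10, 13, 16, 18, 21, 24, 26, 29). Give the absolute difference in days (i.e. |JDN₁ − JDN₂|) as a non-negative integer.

First date → JDN 2445416; second date → JDN 2445550.
The interval is |2445416 − 2445550| = 134 days.

134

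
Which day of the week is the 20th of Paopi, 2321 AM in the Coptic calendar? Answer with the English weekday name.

This is JDN 2672459 (4 November 2604 Gregorian).
JDN 2672459 mod 7 = 6, and JDN 0 was a Monday, so this is a Sunday.

Sunday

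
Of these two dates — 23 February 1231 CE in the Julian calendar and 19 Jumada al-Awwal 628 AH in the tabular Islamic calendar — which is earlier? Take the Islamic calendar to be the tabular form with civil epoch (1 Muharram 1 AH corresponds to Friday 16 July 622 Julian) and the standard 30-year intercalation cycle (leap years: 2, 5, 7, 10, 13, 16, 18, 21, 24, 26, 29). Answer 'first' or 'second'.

First date → JDN 2170734; second date → JDN 2170764.
JDN 2170734 < JDN 2170764, so the first date is earlier.

first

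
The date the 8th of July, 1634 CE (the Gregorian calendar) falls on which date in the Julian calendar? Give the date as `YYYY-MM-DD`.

1634-06-28

At this point the Julian calendar is 10 days behind the Gregorian.
8 July 1634 Gregorian − 10 days → 28 June 1634 Julian.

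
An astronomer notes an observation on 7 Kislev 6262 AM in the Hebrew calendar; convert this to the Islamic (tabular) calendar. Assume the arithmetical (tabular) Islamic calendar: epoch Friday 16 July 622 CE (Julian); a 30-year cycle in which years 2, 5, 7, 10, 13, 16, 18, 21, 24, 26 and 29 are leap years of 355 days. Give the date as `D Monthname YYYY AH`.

Both dates share Julian Day Number 2634854; in the tabular Islamic calendar that is 7 Muharram 1938 AH.

7 Muharram 1938 AH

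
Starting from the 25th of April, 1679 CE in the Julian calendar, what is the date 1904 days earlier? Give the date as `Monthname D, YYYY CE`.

February 6, 1674 CE

Counting 1904 days back from JDN 2334427 reaches JDN 2332523, which is February 6, 1674 CE.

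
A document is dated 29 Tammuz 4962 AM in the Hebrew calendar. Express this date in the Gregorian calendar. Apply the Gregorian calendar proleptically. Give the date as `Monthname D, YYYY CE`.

Julian Day Number of the source date = 2160290.
Converting JDN 2160290 to the Gregorian calendar gives 28 July 1202 CE.

July 28, 1202 CE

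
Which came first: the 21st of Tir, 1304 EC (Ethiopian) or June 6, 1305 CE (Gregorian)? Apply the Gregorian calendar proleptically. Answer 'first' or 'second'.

The two dates have Julian Day Numbers 2200282 and 2197858 respectively.
Since 2197858 < 2200282, the second date comes first.

second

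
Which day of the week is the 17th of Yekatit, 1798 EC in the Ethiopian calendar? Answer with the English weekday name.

Sunday

This is JDN 2380741 (23 February 1806 Gregorian).
Since JDN mod 7 = 6 (0 = Monday), the day is Sunday.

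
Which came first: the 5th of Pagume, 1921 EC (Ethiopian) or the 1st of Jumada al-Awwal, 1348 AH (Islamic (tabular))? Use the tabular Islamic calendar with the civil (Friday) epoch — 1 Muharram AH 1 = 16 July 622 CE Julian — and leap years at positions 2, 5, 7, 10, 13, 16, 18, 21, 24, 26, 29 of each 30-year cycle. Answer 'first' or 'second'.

first

Converting both to JDN: 2425865 vs 2425890; the smaller is the first.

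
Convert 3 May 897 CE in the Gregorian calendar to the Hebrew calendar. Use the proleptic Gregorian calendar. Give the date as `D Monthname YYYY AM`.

23 Iyar 4657 AM

Both dates share Julian Day Number 2048806; in the Hebrew calendar that is 23 Iyar 4657 AM.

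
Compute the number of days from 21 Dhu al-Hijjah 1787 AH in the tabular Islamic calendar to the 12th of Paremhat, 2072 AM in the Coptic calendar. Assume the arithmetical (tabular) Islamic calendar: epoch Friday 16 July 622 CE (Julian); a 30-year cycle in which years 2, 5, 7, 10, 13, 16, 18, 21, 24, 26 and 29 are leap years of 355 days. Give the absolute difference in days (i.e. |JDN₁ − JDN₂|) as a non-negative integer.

First date → JDN 2581684; second date → JDN 2581654.
The interval is |2581684 − 2581654| = 30 days.

30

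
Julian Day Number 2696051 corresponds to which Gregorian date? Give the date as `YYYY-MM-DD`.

Counting from JDN 2299161 = 15 Oct 1582 gives an offset of 396890 days.

2669-06-08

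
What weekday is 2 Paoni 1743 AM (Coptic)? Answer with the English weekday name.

Equivalently 9 June 2027 Gregorian, JDN 2461566.
2461566 ≡ 2 (mod 7); counting from Monday = 0 gives Wednesday.

Wednesday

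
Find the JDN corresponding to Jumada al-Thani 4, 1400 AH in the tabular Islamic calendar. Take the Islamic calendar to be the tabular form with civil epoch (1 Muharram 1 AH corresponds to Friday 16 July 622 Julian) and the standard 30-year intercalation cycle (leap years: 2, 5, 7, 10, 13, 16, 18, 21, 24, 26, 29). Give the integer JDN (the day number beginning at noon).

2444350

In the Gregorian calendar the same day is 20 April 1980.
JDN 2299161 is 15 October 1582 CE (Gregorian); the target day is +145189 days from there, so JDN = 2444350.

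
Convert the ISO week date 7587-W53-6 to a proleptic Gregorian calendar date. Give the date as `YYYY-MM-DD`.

7588-01-02

ISO week 1 of 7587 is the week containing the first Thursday of 7587.
Week 53, day 6 (Saturday) lands on 7588-01-02.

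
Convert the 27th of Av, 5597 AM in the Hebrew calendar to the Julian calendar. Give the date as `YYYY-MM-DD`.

1837-08-16

Both dates share Julian Day Number 2392250; in the Julian calendar that is 16 August 1837 CE.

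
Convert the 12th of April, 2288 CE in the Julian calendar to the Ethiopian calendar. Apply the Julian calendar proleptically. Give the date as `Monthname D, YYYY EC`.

Both dates share Julian Day Number 2556852; in the Ethiopian calendar that is 17 Miyazya 2280 EC.

Miyazya 17, 2280 EC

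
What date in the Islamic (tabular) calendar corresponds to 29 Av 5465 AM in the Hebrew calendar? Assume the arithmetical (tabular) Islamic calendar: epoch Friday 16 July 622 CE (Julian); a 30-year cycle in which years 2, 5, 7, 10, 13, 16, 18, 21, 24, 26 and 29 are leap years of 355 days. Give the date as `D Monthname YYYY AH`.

28 Rabi' al-Thani 1117 AH

Both dates share Julian Day Number 2344029; in the tabular Islamic calendar that is 28 Rabi' al-Thani 1117 AH.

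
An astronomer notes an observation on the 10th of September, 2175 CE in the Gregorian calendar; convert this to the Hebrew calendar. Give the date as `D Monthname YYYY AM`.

Both dates share Julian Day Number 2515715; in the Hebrew calendar that is 24 Elul 5935 AM.

24 Elul 5935 AM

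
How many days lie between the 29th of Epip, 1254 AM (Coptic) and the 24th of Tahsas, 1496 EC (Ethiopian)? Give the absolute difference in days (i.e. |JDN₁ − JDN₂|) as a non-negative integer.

JDN of the first date = 2283016.
JDN of the second date = 2270383.
|2270383 − 2283016| = 12633.

12633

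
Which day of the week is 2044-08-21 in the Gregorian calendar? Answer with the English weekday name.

Sunday

Since JDN mod 7 = 6 (0 = Monday), the day is Sunday.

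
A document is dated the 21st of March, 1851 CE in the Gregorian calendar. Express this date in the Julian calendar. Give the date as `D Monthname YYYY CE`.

9 March 1851 CE

For dates in this range the Gregorian date is 12 days ahead of the Julian.
21 March 1851 Gregorian − 12 days → 9 March 1851 Julian.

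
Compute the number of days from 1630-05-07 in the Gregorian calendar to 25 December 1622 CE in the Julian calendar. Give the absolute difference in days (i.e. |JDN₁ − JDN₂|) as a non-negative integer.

2680

First date → JDN 2316532; second date → JDN 2313852.
The interval is |2316532 − 2313852| = 2680 days.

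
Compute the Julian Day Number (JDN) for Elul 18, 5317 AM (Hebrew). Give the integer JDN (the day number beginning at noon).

2289978

In the proleptic Gregorian calendar the same day is 24 August 1557.
JDN 2400001 is 17 November 1858 CE (Gregorian), MJD 0; the target day is −110023 days from there, so JDN = 2289978.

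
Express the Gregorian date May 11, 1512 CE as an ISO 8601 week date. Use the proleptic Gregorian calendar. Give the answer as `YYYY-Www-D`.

1512-W19-6

The weekday is Saturday (ISO weekday 6).
That Saturday belongs to ISO week 19 of ISO year 1512.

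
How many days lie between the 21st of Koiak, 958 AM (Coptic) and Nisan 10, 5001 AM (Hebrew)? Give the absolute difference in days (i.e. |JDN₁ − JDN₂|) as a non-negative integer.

First date → JDN 2174684; second date → JDN 2174415.
The interval is |2174684 − 2174415| = 269 days.

269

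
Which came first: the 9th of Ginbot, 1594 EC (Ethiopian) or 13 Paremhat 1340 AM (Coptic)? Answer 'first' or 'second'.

first

Converting both to JDN: 2306312 vs 2314292; the smaller is the first.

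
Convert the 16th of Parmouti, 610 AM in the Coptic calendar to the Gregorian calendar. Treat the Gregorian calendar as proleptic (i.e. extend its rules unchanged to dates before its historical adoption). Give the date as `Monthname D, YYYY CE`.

April 15, 894 CE

Both dates share Julian Day Number 2047692; in the Gregorian calendar that is 15 April 894 CE.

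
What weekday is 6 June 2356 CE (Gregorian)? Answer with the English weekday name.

Wednesday

JDN 2581728 mod 7 = 2, and JDN 0 was a Monday, so this is a Wednesday.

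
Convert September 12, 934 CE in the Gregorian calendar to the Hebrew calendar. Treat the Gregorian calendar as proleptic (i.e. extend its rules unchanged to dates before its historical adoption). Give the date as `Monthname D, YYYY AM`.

Julian Day Number of the source date = 2062451.
Converting JDN 2062451 to the Hebrew calendar gives 24 Elul 4694 AM.

Elul 24, 4694 AM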